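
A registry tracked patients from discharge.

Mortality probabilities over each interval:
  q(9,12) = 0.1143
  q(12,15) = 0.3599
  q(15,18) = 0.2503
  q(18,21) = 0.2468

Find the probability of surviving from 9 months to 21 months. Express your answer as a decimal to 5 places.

0.32013

The overall survival probability is (1 − 0.1143) × (1 − 0.3599) × (1 − 0.2503) × (1 − 0.2468).
= 0.8857 × 0.6401 × 0.7497 × 0.7532 = 0.320134.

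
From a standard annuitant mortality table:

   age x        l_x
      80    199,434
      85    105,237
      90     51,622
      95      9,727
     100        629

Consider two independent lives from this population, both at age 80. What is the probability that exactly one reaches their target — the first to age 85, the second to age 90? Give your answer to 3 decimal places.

p₁ = l_85/l_80 = 105,237/199,434 = 0.527678; p₂ = l_90/l_80 = 51,622/199,434 = 0.258843.
P(exactly one) = p₁(1−p₂) + (1−p₁)p₂ = 0.391092 + 0.122257 = 0.513349.

0.513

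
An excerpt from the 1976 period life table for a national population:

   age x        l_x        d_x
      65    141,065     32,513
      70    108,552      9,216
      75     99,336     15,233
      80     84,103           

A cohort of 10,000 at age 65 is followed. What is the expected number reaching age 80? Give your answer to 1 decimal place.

The relevant probability is 84,103/141,065 = 0.596200.
Expected number = 10,000 × 0.596200 = 5962.0.

5962.0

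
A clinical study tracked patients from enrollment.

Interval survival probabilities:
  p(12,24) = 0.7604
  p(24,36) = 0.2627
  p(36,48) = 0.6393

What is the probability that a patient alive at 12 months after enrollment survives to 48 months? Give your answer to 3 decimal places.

The overall survival probability is 0.7604 × 0.2627 × 0.6393.
= 0.127705.

0.128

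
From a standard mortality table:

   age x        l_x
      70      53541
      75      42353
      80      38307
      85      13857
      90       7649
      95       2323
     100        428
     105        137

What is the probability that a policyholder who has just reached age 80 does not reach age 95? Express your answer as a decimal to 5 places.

P(die before 95 | alive at 80) = 1 − l_95/l_80 = 1 − 2323/38307 = (35984)/38307 = 0.939358.

0.93936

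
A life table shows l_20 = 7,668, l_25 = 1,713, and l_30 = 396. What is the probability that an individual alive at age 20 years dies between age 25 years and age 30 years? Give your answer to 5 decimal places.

0.17175

This is the probability of reaching 25 but not 30, conditional on being alive at 20: (l_25 − l_30) / l_20.
= (1,713 − 396) / 7,668 = 1,317 / 7,668 = 0.171753.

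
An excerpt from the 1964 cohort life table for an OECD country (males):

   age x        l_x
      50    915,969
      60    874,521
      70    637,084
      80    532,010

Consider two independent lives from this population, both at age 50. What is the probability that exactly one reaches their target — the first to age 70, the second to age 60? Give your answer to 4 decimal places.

0.3222

p₁ = l_70/l_50 = 637,084/915,969 = 0.695530; p₂ = l_60/l_50 = 874,521/915,969 = 0.954750.
P(exactly one) = p₁(1−p₂) + (1−p₁)p₂ = 0.031473 + 0.290693 = 0.322165.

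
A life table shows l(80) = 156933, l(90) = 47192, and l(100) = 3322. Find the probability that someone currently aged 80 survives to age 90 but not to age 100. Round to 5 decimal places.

0.27955

This is the probability of reaching 90 but not 100, conditional on being alive at 80: (l(90) − l(100)) / l(80).
= (47192 − 3322) / 156933 = 43870 / 156933 = 0.279546.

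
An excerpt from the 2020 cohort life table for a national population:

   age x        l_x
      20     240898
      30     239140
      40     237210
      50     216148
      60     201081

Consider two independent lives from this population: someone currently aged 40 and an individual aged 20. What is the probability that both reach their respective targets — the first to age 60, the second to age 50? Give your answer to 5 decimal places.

p₁ = l_60/l_40 = 201081/237210 = 0.847692; p₂ = l_50/l_20 = 216148/240898 = 0.897259.
P(both) = p₁ × p₂ = 0.847692 × 0.897259 = 0.760599.

0.76060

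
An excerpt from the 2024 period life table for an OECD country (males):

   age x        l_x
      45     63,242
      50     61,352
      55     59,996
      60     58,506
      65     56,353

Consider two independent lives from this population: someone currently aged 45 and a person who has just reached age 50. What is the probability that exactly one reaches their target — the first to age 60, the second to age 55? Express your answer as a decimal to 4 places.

p₁ = l_60/l_45 = 58,506/63,242 = 0.925113; p₂ = l_55/l_50 = 59,996/61,352 = 0.977898.
P(exactly one) = p₁(1−p₂) + (1−p₁)p₂ = 0.020447 + 0.073232 = 0.093679.

0.0937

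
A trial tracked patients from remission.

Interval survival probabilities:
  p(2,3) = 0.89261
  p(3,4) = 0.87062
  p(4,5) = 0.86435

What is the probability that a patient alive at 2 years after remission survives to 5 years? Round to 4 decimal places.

0.6717

The overall survival probability is 0.89261 × 0.87062 × 0.86435.
= 0.671707.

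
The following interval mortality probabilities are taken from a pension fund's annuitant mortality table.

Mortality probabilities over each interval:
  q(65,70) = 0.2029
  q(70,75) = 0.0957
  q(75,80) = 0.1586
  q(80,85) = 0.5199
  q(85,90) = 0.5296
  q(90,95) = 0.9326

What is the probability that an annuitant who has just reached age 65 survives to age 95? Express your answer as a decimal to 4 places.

0.0092

Chaining the interval survival probabilities: (1 − 0.2029) × (1 − 0.0957) × (1 − 0.1586) × (1 − 0.5199) × (1 − 0.5296) × (1 − 0.9326).
= 0.7971 × 0.9043 × 0.8414 × 0.4801 × 0.4704 × 0.0674 = 0.009232.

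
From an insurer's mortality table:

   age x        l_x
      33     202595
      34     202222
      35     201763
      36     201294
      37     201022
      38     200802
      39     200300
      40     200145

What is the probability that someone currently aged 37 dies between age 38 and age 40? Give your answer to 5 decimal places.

0.00327

This is the probability of reaching 38 but not 40, conditional on being alive at 37: (l_38 − l_40) / l_37.
= (200802 − 200145) / 201022 = 657 / 201022 = 0.003268.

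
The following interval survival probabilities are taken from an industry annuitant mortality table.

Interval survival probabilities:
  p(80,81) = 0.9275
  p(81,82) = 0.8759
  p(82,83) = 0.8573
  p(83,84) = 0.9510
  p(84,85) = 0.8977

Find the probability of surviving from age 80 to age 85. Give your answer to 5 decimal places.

0.59458

The overall survival probability is 0.9275 × 0.8759 × 0.8573 × 0.9510 × 0.8977.
= 0.594584.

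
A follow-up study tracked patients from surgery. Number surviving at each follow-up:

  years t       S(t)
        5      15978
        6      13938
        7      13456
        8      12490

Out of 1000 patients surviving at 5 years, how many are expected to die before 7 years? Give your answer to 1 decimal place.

The relevant probability is 1 − 13456/15978 = 0.157842.
Expected number = 1000 × 0.157842 = 157.8.

157.8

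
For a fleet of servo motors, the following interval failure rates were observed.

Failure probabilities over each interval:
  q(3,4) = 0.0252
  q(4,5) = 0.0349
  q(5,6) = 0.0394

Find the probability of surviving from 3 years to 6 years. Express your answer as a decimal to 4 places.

Survival from 3 to 6 is the product of surviving each interval: (1 − 0.0252) × (1 − 0.0349) × (1 − 0.0394).
= 0.9748 × 0.9651 × 0.9606 = 0.903713.

0.9037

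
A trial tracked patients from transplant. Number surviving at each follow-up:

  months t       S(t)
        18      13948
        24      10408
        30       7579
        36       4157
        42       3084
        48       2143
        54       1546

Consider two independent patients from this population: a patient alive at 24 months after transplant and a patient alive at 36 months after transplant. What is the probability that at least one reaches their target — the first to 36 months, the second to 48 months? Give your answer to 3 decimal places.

0.709

p₁ = S(36)/S(24) = 4157/10408 = 0.399404; p₂ = S(48)/S(36) = 2143/4157 = 0.515516.
P(at least one) = 1 − (1−p₁)(1−p₂) = 1 − 0.600596 × 0.484484 = 0.709021.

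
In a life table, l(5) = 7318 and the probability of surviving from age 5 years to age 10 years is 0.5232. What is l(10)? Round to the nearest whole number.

3829

l(10) = l(5) × p = 7318 × 0.5232 = 3829.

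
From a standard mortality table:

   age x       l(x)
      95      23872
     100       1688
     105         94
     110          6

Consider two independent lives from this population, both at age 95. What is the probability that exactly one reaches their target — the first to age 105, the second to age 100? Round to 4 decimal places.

0.0741

p₁ = l(105)/l(95) = 94/23872 = 0.003938; p₂ = l(100)/l(95) = 1688/23872 = 0.070710.
P(exactly one) = p₁(1−p₂) + (1−p₁)p₂ = 0.003660 + 0.070432 = 0.074091.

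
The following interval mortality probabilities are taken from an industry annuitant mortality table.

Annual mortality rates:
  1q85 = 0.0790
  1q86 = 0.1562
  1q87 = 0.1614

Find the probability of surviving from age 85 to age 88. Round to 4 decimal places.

0.6517

The overall survival probability is (1 − 0.0790) × (1 − 0.1562) × (1 − 0.1614).
= 0.9210 × 0.8438 × 0.8386 = 0.651709.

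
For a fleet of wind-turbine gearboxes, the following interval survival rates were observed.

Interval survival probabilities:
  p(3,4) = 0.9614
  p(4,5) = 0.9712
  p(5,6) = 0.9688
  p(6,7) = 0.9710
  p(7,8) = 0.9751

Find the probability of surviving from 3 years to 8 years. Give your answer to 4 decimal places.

The overall survival probability is 0.9614 × 0.9712 × 0.9688 × 0.9710 × 0.9751.
= 0.856476.

0.8565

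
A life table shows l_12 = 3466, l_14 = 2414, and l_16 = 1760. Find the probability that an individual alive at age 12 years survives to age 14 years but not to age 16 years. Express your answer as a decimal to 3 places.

This is the probability of reaching 14 but not 16, conditional on being alive at 12: (l_14 − l_16) / l_12.
= (2414 − 1760) / 3466 = 654 / 3466 = 0.188690.

0.189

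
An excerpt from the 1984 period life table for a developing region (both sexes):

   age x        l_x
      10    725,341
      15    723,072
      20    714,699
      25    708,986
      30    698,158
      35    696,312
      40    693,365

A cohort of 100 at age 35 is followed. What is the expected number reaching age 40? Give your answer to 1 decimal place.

99.6

The relevant probability is 693,365/696,312 = 0.995768.
Expected number = 100 × 0.995768 = 99.6.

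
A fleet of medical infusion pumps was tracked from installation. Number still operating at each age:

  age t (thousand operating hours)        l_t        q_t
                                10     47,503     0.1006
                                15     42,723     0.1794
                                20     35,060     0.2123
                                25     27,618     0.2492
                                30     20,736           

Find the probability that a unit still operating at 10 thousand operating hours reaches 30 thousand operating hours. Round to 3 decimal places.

0.437

The conditional survival probability is l_30/l_10 = 20,736/47,503 = 0.436520.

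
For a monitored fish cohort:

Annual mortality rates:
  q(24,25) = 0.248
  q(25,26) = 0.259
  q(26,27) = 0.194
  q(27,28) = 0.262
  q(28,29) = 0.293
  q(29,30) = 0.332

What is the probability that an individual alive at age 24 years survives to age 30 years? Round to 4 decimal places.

Survival from 24 to 30 is the product of surviving each interval: (1 − 0.248) × (1 − 0.259) × (1 − 0.194) × (1 − 0.262) × (1 − 0.293) × (1 − 0.332).
= 0.752 × 0.741 × 0.806 × 0.738 × 0.707 × 0.668 = 0.156539.

0.1565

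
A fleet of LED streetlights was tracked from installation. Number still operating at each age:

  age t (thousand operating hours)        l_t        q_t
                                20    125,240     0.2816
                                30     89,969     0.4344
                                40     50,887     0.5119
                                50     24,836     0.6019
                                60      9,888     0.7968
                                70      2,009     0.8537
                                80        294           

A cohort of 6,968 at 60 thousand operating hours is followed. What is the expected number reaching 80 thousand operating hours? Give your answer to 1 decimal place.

207.2

The relevant probability is 294/9,888 = 0.029733.
Expected number = 6,968 × 0.029733 = 207.2.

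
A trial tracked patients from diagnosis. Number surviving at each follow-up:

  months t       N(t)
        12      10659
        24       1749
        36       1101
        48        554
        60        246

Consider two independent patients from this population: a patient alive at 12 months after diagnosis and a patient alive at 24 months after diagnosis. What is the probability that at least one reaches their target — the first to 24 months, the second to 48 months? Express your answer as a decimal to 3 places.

p₁ = N(24)/N(12) = 1749/10659 = 0.164087; p₂ = N(48)/N(24) = 554/1749 = 0.316752.
P(at least one) = 1 − (1−p₁)(1−p₂) = 1 − 0.835913 × 0.683248 = 0.428864.

0.429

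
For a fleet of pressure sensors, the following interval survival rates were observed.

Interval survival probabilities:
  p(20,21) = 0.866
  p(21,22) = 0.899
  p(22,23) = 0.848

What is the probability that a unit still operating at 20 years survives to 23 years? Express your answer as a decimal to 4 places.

0.6602

P(survive 20→23) = 0.866 × 0.899 × 0.848.
= 0.660197.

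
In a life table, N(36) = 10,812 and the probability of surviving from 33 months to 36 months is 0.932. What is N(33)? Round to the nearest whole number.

N(33) = N(36) / p = 10,812 / 0.932 = 11601.

11601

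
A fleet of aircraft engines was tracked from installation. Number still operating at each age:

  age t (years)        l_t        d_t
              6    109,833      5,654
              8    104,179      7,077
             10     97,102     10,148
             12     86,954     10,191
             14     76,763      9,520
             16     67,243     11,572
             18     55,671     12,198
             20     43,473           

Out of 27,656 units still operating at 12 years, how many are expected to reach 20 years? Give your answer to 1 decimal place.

The relevant probability is 43,473/86,954 = 0.499954.
Expected number = 27,656 × 0.499954 = 13826.7.

13826.7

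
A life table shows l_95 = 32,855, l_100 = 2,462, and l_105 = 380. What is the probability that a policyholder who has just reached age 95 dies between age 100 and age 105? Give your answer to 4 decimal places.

0.0634

We want 5|5q95 = (l_100 − l_105)/l_95.
This is the probability of reaching 100 but not 105, conditional on being alive at 95: (l_100 − l_105) / l_95.
= (2,462 − 380) / 32,855 = 2,082 / 32,855 = 0.063369.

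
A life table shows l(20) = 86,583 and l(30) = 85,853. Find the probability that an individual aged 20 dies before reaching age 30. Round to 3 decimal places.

P(die before 30 | alive at 20) = 1 − l(30)/l(20) = 1 − 85,853/86,583 = (730)/86,583 = 0.008431.

0.008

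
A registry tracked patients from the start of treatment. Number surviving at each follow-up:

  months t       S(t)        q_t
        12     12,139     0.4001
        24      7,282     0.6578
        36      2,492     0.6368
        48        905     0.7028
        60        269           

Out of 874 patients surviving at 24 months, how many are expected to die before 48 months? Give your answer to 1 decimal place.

765.4

The relevant probability is 1 − 905/7,282 = 0.875721.
Expected number = 874 × 0.875721 = 765.4.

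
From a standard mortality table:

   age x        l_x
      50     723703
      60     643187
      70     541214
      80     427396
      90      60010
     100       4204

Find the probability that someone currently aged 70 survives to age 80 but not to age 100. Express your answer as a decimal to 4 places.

This is the probability of reaching 80 but not 100, conditional on being alive at 70: (l_80 − l_100) / l_70.
= (427396 − 4204) / 541214 = 423192 / 541214 = 0.781931.

0.7819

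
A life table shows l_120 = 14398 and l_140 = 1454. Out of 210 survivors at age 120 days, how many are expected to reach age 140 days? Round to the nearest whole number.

21

The relevant probability is 1454/14398 = 0.100986.
Expected number = 210 × 0.100986 = 21.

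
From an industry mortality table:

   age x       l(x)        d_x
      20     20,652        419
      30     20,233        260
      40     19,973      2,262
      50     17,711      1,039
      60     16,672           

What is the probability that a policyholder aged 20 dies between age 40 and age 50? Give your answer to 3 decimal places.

This is the probability of reaching 40 but not 50, conditional on being alive at 20: (l(40) − l(50)) / l(20).
= (19,973 − 17,711) / 20,652 = 2,262 / 20,652 = 0.109529.

0.110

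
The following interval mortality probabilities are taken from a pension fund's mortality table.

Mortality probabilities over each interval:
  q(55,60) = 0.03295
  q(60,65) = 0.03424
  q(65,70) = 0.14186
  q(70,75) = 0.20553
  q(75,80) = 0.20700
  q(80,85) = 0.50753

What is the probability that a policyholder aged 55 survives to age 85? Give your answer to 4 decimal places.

P(survive 55→85) = (1 − 0.03295) × (1 − 0.03424) × (1 − 0.14186) × (1 − 0.20553) × (1 − 0.20700) × (1 − 0.50753).
= 0.96705 × 0.96576 × 0.85814 × 0.79447 × 0.79300 × 0.49247 = 0.248660.

0.2487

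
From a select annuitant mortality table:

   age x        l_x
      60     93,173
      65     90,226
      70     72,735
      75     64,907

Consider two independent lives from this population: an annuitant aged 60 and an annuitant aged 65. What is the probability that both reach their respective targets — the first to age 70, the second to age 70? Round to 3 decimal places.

p₁ = l_70/l_60 = 72,735/93,173 = 0.780645; p₂ = l_70/l_65 = 72,735/90,226 = 0.806142.
P(both) = p₁ × p₂ = 0.780645 × 0.806142 = 0.629311.

0.629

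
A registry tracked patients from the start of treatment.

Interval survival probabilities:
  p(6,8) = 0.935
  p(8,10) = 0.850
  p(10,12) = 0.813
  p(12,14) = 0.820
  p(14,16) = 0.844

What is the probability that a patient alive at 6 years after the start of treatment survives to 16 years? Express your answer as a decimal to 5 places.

The overall survival probability is 0.935 × 0.850 × 0.813 × 0.820 × 0.844.
= 0.447175.

0.44717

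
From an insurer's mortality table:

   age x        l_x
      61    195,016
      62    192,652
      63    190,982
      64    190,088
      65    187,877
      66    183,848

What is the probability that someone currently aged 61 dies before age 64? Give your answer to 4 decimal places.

0.0253

P(die before 64 | alive at 61) = 1 − l_64/l_61 = 1 − 190,088/195,016 = (4,928)/195,016 = 0.025270.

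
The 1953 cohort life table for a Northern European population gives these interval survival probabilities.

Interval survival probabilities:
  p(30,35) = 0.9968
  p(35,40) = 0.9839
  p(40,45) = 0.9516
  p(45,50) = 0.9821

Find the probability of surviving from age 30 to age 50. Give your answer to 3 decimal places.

Survival from 30 to 50 is the product of surviving each interval: 0.9968 × 0.9839 × 0.9516 × 0.9821.
= 0.916577.

0.917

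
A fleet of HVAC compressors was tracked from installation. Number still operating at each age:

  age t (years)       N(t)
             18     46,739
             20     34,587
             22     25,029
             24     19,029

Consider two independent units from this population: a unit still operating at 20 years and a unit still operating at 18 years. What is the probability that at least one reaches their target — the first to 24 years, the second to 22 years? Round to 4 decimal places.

p₁ = N(24)/N(20) = 19,029/34,587 = 0.550178; p₂ = N(22)/N(18) = 25,029/46,739 = 0.535506.
P(at least one) = 1 − (1−p₁)(1−p₂) = 1 − 0.449822 × 0.464494 = 0.791060.

0.7911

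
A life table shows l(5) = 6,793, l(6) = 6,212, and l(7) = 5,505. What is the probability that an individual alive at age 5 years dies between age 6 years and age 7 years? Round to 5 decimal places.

This is the probability of reaching 6 but not 7, conditional on being alive at 5: (l(6) − l(7)) / l(5).
= (6,212 − 5,505) / 6,793 = 707 / 6,793 = 0.104078.

0.10408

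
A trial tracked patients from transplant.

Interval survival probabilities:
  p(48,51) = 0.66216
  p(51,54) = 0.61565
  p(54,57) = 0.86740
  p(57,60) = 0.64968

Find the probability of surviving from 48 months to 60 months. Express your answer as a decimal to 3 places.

The overall survival probability is 0.66216 × 0.61565 × 0.86740 × 0.64968.
= 0.229729.

0.230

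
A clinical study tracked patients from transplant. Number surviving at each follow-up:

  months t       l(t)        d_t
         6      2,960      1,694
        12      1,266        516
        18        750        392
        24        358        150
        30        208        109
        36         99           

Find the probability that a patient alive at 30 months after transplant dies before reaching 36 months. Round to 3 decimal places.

P(die before 36 | alive at 30) = 1 − l(36)/l(30) = 1 − 99/208 = (109)/208 = 0.524038.

0.524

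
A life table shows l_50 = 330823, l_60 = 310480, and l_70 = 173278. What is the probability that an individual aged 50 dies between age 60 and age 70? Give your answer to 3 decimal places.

This is the probability of reaching 60 but not 70, conditional on being alive at 50: (l_60 − l_70) / l_50.
= (310480 − 173278) / 330823 = 137202 / 330823 = 0.414729.

0.415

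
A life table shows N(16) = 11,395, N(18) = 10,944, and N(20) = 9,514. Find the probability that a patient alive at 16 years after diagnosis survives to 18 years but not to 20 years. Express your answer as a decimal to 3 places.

0.125

This is the probability of reaching 18 but not 20, conditional on being alive at 16: (N(18) − N(20)) / N(16).
= (10,944 − 9,514) / 11,395 = 1,430 / 11,395 = 0.125494.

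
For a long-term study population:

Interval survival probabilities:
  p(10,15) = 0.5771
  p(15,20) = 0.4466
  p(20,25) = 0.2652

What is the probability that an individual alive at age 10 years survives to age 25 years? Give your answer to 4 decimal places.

P(survive 10→25) = 0.5771 × 0.4466 × 0.2652.
= 0.068351.

0.0684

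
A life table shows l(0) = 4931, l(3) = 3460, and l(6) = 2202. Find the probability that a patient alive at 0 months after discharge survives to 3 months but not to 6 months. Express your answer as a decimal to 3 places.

This is the probability of reaching 3 but not 6, conditional on being alive at 0: (l(3) − l(6)) / l(0).
= (3460 − 2202) / 4931 = 1258 / 4931 = 0.255121.

0.255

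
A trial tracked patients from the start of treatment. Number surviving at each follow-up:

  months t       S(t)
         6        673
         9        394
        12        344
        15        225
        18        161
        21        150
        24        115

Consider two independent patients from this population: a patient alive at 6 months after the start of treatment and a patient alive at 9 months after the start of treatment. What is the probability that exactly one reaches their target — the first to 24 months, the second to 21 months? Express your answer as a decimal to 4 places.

0.4215

p₁ = S(24)/S(6) = 115/673 = 0.170877; p₂ = S(21)/S(9) = 150/394 = 0.380711.
P(exactly one) = p₁(1−p₂) + (1−p₁)p₂ = 0.105822 + 0.315656 = 0.421478.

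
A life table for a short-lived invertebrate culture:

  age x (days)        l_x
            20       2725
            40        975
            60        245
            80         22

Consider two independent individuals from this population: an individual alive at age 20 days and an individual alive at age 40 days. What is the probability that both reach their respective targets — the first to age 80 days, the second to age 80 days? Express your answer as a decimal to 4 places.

p₁ = l_80/l_20 = 22/2725 = 0.008073; p₂ = l_80/l_40 = 22/975 = 0.022564.
P(both) = p₁ × p₂ = 0.008073 × 0.022564 = 0.000182.

0.0002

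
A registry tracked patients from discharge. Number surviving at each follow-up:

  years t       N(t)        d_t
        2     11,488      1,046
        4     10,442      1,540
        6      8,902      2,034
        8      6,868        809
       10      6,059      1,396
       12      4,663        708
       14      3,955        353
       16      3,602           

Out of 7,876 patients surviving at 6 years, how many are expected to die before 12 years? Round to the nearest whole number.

3750

The relevant probability is 1 − 4,663/8,902 = 0.476185.
Expected number = 7,876 × 0.476185 = 3750.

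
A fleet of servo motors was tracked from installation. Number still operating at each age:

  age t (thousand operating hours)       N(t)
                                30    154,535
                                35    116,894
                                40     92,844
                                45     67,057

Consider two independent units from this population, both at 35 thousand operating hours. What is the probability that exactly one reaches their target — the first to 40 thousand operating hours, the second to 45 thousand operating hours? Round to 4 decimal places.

p₁ = N(40)/N(35) = 92,844/116,894 = 0.794258; p₂ = N(45)/N(35) = 67,057/116,894 = 0.573656.
P(exactly one) = p₁(1−p₂) + (1−p₁)p₂ = 0.338627 + 0.118025 = 0.456652.

0.4567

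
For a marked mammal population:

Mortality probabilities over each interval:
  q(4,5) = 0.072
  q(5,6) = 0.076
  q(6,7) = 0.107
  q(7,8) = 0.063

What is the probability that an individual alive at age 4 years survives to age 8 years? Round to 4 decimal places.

0.7175

P(survive 4→8) = (1 − 0.072) × (1 − 0.076) × (1 − 0.107) × (1 − 0.063).
= 0.928 × 0.924 × 0.893 × 0.937 = 0.717482.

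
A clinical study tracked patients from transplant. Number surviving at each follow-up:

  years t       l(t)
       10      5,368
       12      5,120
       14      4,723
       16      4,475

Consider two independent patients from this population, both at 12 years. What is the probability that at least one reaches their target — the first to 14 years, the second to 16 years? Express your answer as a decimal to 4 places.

0.9902

p₁ = l(14)/l(12) = 4,723/5,120 = 0.922461; p₂ = l(16)/l(12) = 4,475/5,120 = 0.874023.
P(at least one) = 1 − (1−p₁)(1−p₂) = 1 − 0.077539 × 0.125977 = 0.990232.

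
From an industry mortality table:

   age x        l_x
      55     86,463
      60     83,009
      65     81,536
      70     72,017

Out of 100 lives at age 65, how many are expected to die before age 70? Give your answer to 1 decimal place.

The relevant probability is 1 − 72,017/81,536 = 0.116746.
Expected number = 100 × 0.116746 = 11.7.

11.7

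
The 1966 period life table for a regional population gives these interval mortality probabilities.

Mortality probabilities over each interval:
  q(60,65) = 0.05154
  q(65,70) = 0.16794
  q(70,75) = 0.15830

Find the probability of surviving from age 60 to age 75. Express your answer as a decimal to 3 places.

The overall survival probability is (1 − 0.05154) × (1 − 0.16794) × (1 − 0.15830).
= 0.94846 × 0.83206 × 0.84170 = 0.664249.

0.664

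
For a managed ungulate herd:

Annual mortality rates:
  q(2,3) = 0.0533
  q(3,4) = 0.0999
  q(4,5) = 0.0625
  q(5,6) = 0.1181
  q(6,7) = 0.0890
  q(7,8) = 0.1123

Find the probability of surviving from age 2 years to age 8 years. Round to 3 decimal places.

Chaining the interval survival probabilities: (1 − 0.0533) × (1 − 0.0999) × (1 − 0.0625) × (1 − 0.1181) × (1 − 0.0890) × (1 − 0.1123).
= 0.9467 × 0.9001 × 0.9375 × 0.8819 × 0.9110 × 0.8877 = 0.569742.

0.570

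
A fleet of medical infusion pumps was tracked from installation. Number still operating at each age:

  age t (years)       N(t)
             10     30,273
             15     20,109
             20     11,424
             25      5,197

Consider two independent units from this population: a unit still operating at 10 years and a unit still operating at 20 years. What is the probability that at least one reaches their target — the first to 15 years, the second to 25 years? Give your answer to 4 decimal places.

p₁ = N(15)/N(10) = 20,109/30,273 = 0.664255; p₂ = N(25)/N(20) = 5,197/11,424 = 0.454919.
P(at least one) = 1 − (1−p₁)(1−p₂) = 1 − 0.335745 × 0.545081 = 0.816992.

0.8170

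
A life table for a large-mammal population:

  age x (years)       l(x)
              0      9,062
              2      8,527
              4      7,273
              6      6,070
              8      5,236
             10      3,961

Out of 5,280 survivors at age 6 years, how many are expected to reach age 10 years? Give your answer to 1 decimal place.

The relevant probability is 3,961/6,070 = 0.652554.
Expected number = 5,280 × 0.652554 = 3445.5.

3445.5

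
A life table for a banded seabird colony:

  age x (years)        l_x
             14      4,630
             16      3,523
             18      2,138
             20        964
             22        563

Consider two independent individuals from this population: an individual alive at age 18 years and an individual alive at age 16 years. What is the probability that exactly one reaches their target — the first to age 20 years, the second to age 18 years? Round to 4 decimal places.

0.5105

p₁ = l_20/l_18 = 964/2,138 = 0.450889; p₂ = l_18/l_16 = 2,138/3,523 = 0.606869.
P(exactly one) = p₁(1−p₂) + (1−p₁)p₂ = 0.177258 + 0.333238 = 0.510497.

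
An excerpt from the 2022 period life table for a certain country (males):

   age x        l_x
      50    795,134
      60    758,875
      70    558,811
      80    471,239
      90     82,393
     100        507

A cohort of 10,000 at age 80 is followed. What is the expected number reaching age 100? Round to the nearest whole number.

The relevant probability is 507/471,239 = 0.001076.
Expected number = 10,000 × 0.001076 = 11.

11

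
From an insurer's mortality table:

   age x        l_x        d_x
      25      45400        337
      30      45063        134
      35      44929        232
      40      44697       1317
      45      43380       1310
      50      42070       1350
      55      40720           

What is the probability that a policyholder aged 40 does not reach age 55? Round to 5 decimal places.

P(die before 55 | alive at 40) = 1 − l_55/l_40 = 1 − 40720/44697 = (3977)/44697 = 0.088977.

0.08898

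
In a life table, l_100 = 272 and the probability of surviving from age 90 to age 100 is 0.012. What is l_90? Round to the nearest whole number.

22667

l_90 = l_100 / p = 272 / 0.012 = 22667.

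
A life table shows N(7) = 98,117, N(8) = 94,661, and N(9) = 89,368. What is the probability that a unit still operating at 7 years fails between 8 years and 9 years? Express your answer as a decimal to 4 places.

0.0539

This is the probability of reaching 8 but not 9, conditional on being operational at 7: (N(8) − N(9)) / N(7).
= (94,661 − 89,368) / 98,117 = 5,293 / 98,117 = 0.053946.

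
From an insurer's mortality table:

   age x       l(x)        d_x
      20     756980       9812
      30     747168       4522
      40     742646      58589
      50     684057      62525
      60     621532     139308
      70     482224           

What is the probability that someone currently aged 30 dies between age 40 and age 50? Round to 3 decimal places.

0.078

This is the probability of reaching 40 but not 50, conditional on being alive at 30: (l(40) − l(50)) / l(30).
= (742646 − 684057) / 747168 = 58589 / 747168 = 0.078415.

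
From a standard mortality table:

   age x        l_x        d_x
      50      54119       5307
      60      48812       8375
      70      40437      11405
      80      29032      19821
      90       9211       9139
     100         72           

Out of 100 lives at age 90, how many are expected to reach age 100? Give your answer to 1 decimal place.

The relevant probability is 72/9211 = 0.007817.
Expected number = 100 × 0.007817 = 0.8.

0.8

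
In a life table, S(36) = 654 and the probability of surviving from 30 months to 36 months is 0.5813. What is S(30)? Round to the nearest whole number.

1125

S(30) = S(36) / p = 654 / 0.5813 = 1125.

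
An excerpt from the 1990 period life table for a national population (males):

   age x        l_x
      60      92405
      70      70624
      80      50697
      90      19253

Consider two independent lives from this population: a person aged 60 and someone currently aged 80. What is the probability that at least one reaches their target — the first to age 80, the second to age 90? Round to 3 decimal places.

0.720

p₁ = l_80/l_60 = 50697/92405 = 0.548639; p₂ = l_90/l_80 = 19253/50697 = 0.379766.
P(at least one) = 1 − (1−p₁)(1−p₂) = 1 − 0.451361 × 0.620234 = 0.720051.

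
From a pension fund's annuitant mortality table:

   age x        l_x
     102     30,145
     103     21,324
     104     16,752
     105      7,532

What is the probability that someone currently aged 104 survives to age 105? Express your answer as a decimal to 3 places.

0.450

We want 1p104 = l_105/l_104.
The conditional survival probability is l_105/l_104 = 7,532/16,752 = 0.449618.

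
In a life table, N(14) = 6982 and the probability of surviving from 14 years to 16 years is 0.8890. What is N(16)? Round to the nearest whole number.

N(16) = N(14) × p = 6982 × 0.8890 = 6207.

6207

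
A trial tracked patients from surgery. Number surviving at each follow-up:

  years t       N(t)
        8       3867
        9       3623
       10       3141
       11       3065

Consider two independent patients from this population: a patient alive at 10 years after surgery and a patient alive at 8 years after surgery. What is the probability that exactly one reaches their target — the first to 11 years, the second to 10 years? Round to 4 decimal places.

0.2029

p₁ = N(11)/N(10) = 3065/3141 = 0.975804; p₂ = N(10)/N(8) = 3141/3867 = 0.812258.
P(exactly one) = p₁(1−p₂) + (1−p₁)p₂ = 0.183199 + 0.019653 = 0.202853.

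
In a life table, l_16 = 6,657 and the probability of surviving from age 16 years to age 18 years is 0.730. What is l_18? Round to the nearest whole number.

4860

l_18 = l_16 × p = 6,657 × 0.730 = 4860.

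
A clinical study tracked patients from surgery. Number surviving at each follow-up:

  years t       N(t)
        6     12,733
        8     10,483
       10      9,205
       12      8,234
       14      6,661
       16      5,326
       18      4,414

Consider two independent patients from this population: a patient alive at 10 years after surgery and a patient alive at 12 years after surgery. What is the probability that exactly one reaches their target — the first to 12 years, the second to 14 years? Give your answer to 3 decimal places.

p₁ = N(12)/N(10) = 8,234/9,205 = 0.894514; p₂ = N(14)/N(12) = 6,661/8,234 = 0.808963.
P(exactly one) = p₁(1−p₂) + (1−p₁)p₂ = 0.170885 + 0.085334 = 0.256220.

0.256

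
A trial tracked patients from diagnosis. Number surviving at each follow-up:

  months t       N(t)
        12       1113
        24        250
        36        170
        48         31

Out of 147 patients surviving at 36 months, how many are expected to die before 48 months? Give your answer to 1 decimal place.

The relevant probability is 1 − 31/170 = 0.817647.
Expected number = 147 × 0.817647 = 120.2.

120.2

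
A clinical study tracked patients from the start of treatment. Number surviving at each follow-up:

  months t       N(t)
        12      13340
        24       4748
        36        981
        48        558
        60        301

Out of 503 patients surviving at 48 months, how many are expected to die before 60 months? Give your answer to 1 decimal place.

231.7

The relevant probability is 1 − 301/558 = 0.460573.
Expected number = 503 × 0.460573 = 231.7.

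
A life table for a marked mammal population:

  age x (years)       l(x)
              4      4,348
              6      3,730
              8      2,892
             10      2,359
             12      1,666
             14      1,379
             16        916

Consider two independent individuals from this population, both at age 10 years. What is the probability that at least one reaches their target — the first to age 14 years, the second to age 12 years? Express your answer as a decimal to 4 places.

0.8780

p₁ = l(14)/l(10) = 1,379/2,359 = 0.584570; p₂ = l(12)/l(10) = 1,666/2,359 = 0.706231.
P(at least one) = 1 − (1−p₁)(1−p₂) = 1 − 0.415430 × 0.293769 = 0.877960.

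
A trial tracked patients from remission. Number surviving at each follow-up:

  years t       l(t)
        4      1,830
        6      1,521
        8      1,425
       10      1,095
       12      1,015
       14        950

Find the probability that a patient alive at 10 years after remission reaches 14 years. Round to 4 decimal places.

0.8676

The conditional survival probability is l(14)/l(10) = 950/1,095 = 0.867580.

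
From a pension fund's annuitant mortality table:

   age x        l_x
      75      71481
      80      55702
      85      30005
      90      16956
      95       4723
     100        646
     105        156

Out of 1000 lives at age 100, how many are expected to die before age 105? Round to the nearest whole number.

759

The relevant probability is 1 − 156/646 = 0.758514.
Expected number = 1000 × 0.758514 = 759.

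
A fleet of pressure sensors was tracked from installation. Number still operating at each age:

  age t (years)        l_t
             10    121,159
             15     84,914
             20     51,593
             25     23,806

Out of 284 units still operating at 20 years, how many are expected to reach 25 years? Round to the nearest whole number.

The relevant probability is 23,806/51,593 = 0.461419.
Expected number = 284 × 0.461419 = 131.

131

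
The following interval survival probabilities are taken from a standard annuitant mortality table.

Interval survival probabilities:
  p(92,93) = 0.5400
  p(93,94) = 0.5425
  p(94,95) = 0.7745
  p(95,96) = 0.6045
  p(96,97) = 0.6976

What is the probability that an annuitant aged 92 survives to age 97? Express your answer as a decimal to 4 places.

Survival from 92 to 97 is the product of surviving each interval: 0.5400 × 0.5425 × 0.7745 × 0.6045 × 0.6976.
= 0.095679.

0.0957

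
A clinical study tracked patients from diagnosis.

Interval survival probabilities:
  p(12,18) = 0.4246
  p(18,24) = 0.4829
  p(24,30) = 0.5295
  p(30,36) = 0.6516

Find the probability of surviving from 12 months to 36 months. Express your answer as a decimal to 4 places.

0.0707

P(survive 12→36) = 0.4246 × 0.4829 × 0.5295 × 0.6516.
= 0.070743.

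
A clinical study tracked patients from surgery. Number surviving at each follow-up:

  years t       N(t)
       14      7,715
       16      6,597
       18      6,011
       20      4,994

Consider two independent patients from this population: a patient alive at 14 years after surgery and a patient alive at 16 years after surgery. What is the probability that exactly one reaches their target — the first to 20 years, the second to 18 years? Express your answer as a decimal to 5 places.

0.37886

p₁ = N(20)/N(14) = 4,994/7,715 = 0.647310; p₂ = N(18)/N(16) = 6,011/6,597 = 0.911172.
P(exactly one) = p₁(1−p₂) + (1−p₁)p₂ = 0.057499 + 0.321361 = 0.378861.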